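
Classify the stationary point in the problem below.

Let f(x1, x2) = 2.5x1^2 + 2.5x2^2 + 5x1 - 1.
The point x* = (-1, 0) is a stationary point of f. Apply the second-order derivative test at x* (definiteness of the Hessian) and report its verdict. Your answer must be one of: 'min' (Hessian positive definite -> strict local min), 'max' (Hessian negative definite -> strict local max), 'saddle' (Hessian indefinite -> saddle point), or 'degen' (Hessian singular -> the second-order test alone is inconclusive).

Compute the Hessian H = grad^2 f:
  H = [[5, 0], [0, 5]]
Verify stationarity: grad f(x*) = H x* + g = (0, 0).
Eigenvalues of H: 5, 5.
Both eigenvalues > 0, so H is positive definite -> x* is a strict local min.

min


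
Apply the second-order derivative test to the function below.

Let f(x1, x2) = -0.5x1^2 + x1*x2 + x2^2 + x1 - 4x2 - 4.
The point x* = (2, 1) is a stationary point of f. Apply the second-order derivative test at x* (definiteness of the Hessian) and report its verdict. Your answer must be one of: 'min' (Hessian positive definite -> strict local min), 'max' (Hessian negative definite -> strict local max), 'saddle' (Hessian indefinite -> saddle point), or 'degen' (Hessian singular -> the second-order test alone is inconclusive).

Compute the Hessian H = grad^2 f:
  H = [[-1, 1], [1, 2]]
Verify stationarity: grad f(x*) = H x* + g = (0, 0).
Eigenvalues of H: -1.3028, 2.3028.
Eigenvalues have mixed signs, so H is indefinite -> x* is a saddle point.

saddle


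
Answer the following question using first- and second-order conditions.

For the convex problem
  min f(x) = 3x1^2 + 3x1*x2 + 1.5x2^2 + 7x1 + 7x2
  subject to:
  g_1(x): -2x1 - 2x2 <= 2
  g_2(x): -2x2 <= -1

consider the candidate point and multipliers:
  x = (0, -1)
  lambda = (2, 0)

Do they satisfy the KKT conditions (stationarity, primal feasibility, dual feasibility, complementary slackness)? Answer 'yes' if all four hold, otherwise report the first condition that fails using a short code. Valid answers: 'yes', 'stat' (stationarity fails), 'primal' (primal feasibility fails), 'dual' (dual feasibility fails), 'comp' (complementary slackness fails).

Gradient of f: grad f(x) = Q x + c = (4, 4)
Constraint values g_i(x) = a_i^T x - b_i:
  g_1((0, -1)) = 0
  g_2((0, -1)) = 3
Stationarity residual: grad f(x) + sum_i lambda_i a_i = (0, 0)
  -> stationarity OK
Primal feasibility (all g_i <= 0): FAILS
Dual feasibility (all lambda_i >= 0): OK
Complementary slackness (lambda_i * g_i(x) = 0 for all i): OK

Verdict: the first failing condition is primal_feasibility -> primal.

primal


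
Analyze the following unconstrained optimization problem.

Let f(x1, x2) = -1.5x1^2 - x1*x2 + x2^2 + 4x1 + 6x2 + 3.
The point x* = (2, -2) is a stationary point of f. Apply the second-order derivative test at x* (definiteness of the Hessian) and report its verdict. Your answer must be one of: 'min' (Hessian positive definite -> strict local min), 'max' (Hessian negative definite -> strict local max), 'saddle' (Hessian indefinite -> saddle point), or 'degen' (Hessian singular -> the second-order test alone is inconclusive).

Compute the Hessian H = grad^2 f:
  H = [[-3, -1], [-1, 2]]
Verify stationarity: grad f(x*) = H x* + g = (0, 0).
Eigenvalues of H: -3.1926, 2.1926.
Eigenvalues have mixed signs, so H is indefinite -> x* is a saddle point.

saddle


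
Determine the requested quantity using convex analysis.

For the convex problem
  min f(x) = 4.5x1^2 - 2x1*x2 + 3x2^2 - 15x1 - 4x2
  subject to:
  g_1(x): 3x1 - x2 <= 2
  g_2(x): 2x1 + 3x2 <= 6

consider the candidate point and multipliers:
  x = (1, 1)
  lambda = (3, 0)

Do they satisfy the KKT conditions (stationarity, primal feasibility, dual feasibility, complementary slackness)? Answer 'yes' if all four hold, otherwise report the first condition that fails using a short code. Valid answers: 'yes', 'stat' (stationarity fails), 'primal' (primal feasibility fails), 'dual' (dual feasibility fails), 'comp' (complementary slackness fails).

Gradient of f: grad f(x) = Q x + c = (-8, 0)
Constraint values g_i(x) = a_i^T x - b_i:
  g_1((1, 1)) = 0
  g_2((1, 1)) = -1
Stationarity residual: grad f(x) + sum_i lambda_i a_i = (1, -3)
  -> stationarity FAILS
Primal feasibility (all g_i <= 0): OK
Dual feasibility (all lambda_i >= 0): OK
Complementary slackness (lambda_i * g_i(x) = 0 for all i): OK

Verdict: the first failing condition is stationarity -> stat.

stat


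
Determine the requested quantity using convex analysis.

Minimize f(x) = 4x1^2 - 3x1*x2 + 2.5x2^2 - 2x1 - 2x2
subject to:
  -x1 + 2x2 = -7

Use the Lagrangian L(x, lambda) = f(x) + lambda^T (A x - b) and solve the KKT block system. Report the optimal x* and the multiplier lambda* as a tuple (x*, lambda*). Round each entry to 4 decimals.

Form the Lagrangian:
  L(x, lambda) = (1/2) x^T Q x + c^T x + lambda^T (A x - b)
Stationarity (grad_x L = 0): Q x + c + A^T lambda = 0.
Primal feasibility: A x = b.

This gives the KKT block system:
  [ Q   A^T ] [ x     ]   [-c ]
  [ A    0  ] [ lambda ] = [ b ]

Solving the linear system:
  x*      = (0.2, -3.4)
  lambda* = (9.8)
  f(x*)   = 37.5

x* = (0.2, -3.4), lambda* = (9.8)


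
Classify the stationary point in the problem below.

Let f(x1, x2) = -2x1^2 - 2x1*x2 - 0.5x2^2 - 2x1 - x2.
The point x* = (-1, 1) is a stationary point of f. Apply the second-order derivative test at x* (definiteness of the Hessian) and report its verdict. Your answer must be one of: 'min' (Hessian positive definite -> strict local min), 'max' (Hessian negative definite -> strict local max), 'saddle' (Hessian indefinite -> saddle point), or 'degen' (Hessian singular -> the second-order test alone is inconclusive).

Compute the Hessian H = grad^2 f:
  H = [[-4, -2], [-2, -1]]
Verify stationarity: grad f(x*) = H x* + g = (0, 0).
Eigenvalues of H: -5, 0.
H has a zero eigenvalue (singular; negative semidefinite but not definite), so H is neither positive definite, negative definite, nor indefinite. The second-order test alone is inconclusive -> degen.
(Indeed, f is constant along the null direction of H through x*, so x* is not a strict local extremum.)

degen


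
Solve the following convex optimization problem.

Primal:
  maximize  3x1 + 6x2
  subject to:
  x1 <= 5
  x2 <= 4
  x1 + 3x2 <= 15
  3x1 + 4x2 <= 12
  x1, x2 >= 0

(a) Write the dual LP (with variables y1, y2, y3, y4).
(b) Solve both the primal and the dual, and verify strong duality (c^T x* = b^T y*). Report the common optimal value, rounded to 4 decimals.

The standard primal-dual pair for 'max c^T x s.t. A x <= b, x >= 0' is:
  Dual:  min b^T y  s.t.  A^T y >= c,  y >= 0.

So the dual LP is:
  minimize  5y1 + 4y2 + 15y3 + 12y4
  subject to:
    y1 + y3 + 3y4 >= 3
    y2 + 3y3 + 4y4 >= 6
    y1, y2, y3, y4 >= 0

Solving the primal: x* = (0, 3).
  primal value c^T x* = 18.
Solving the dual: y* = (0, 0, 0, 1.5).
  dual value b^T y* = 18.
Strong duality: c^T x* = b^T y*. Confirmed.

18


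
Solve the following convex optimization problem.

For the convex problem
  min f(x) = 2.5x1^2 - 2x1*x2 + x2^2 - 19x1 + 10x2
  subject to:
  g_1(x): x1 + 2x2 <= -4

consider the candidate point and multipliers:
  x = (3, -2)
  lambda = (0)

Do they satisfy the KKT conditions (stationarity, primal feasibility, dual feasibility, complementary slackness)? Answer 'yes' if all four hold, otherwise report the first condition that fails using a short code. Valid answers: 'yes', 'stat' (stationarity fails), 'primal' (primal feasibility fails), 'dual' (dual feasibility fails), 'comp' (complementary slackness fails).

Gradient of f: grad f(x) = Q x + c = (0, 0)
Constraint values g_i(x) = a_i^T x - b_i:
  g_1((3, -2)) = 3
Stationarity residual: grad f(x) + sum_i lambda_i a_i = (0, 0)
  -> stationarity OK
Primal feasibility (all g_i <= 0): FAILS
Dual feasibility (all lambda_i >= 0): OK
Complementary slackness (lambda_i * g_i(x) = 0 for all i): OK

Verdict: the first failing condition is primal_feasibility -> primal.

primal


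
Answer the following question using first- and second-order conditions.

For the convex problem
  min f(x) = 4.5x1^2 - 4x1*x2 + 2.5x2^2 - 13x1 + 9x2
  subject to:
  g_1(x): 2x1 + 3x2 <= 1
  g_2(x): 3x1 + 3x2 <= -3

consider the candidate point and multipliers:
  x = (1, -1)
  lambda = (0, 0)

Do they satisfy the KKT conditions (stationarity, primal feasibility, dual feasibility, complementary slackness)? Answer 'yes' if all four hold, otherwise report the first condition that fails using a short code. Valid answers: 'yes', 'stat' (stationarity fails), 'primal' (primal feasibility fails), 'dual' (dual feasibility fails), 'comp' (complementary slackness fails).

Gradient of f: grad f(x) = Q x + c = (0, 0)
Constraint values g_i(x) = a_i^T x - b_i:
  g_1((1, -1)) = -2
  g_2((1, -1)) = 3
Stationarity residual: grad f(x) + sum_i lambda_i a_i = (0, 0)
  -> stationarity OK
Primal feasibility (all g_i <= 0): FAILS
Dual feasibility (all lambda_i >= 0): OK
Complementary slackness (lambda_i * g_i(x) = 0 for all i): OK

Verdict: the first failing condition is primal_feasibility -> primal.

primal


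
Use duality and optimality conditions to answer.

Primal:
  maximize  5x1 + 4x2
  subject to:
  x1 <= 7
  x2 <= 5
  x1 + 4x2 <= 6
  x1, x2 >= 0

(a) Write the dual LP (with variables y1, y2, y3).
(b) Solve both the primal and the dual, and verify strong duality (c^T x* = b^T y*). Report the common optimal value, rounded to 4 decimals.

The standard primal-dual pair for 'max c^T x s.t. A x <= b, x >= 0' is:
  Dual:  min b^T y  s.t.  A^T y >= c,  y >= 0.

So the dual LP is:
  minimize  7y1 + 5y2 + 6y3
  subject to:
    y1 + y3 >= 5
    y2 + 4y3 >= 4
    y1, y2, y3 >= 0

Solving the primal: x* = (6, 0).
  primal value c^T x* = 30.
Solving the dual: y* = (0, 0, 5).
  dual value b^T y* = 30.
Strong duality: c^T x* = b^T y*. Confirmed.

30


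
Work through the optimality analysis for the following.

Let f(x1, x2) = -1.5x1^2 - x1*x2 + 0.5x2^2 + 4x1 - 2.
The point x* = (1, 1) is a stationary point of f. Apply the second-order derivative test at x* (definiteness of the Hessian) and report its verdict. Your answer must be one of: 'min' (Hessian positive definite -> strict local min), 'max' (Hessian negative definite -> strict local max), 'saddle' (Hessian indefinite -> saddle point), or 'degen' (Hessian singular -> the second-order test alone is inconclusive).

Compute the Hessian H = grad^2 f:
  H = [[-3, -1], [-1, 1]]
Verify stationarity: grad f(x*) = H x* + g = (0, 0).
Eigenvalues of H: -3.2361, 1.2361.
Eigenvalues have mixed signs, so H is indefinite -> x* is a saddle point.

saddle


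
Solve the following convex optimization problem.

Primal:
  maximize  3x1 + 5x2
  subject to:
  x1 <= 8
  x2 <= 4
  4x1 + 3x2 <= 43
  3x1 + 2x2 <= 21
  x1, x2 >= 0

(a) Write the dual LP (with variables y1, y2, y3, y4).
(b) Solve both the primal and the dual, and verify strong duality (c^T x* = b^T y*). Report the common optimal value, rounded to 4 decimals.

The standard primal-dual pair for 'max c^T x s.t. A x <= b, x >= 0' is:
  Dual:  min b^T y  s.t.  A^T y >= c,  y >= 0.

So the dual LP is:
  minimize  8y1 + 4y2 + 43y3 + 21y4
  subject to:
    y1 + 4y3 + 3y4 >= 3
    y2 + 3y3 + 2y4 >= 5
    y1, y2, y3, y4 >= 0

Solving the primal: x* = (4.3333, 4).
  primal value c^T x* = 33.
Solving the dual: y* = (0, 3, 0, 1).
  dual value b^T y* = 33.
Strong duality: c^T x* = b^T y*. Confirmed.

33


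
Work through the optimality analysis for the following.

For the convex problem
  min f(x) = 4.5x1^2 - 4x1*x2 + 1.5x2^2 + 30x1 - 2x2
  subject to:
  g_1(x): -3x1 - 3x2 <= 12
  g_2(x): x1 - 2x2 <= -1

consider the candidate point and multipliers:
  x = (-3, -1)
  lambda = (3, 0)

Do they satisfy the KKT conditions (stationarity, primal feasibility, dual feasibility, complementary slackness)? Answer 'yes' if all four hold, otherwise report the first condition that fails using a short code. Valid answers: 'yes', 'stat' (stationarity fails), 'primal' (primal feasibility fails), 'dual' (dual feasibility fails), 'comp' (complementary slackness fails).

Gradient of f: grad f(x) = Q x + c = (7, 7)
Constraint values g_i(x) = a_i^T x - b_i:
  g_1((-3, -1)) = 0
  g_2((-3, -1)) = 0
Stationarity residual: grad f(x) + sum_i lambda_i a_i = (-2, -2)
  -> stationarity FAILS
Primal feasibility (all g_i <= 0): OK
Dual feasibility (all lambda_i >= 0): OK
Complementary slackness (lambda_i * g_i(x) = 0 for all i): OK

Verdict: the first failing condition is stationarity -> stat.

stat


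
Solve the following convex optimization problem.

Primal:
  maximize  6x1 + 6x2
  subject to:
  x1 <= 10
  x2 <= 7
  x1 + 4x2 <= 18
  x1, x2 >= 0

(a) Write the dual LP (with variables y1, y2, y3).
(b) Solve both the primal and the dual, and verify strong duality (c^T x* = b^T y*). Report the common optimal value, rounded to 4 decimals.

The standard primal-dual pair for 'max c^T x s.t. A x <= b, x >= 0' is:
  Dual:  min b^T y  s.t.  A^T y >= c,  y >= 0.

So the dual LP is:
  minimize  10y1 + 7y2 + 18y3
  subject to:
    y1 + y3 >= 6
    y2 + 4y3 >= 6
    y1, y2, y3 >= 0

Solving the primal: x* = (10, 2).
  primal value c^T x* = 72.
Solving the dual: y* = (4.5, 0, 1.5).
  dual value b^T y* = 72.
Strong duality: c^T x* = b^T y*. Confirmed.

72


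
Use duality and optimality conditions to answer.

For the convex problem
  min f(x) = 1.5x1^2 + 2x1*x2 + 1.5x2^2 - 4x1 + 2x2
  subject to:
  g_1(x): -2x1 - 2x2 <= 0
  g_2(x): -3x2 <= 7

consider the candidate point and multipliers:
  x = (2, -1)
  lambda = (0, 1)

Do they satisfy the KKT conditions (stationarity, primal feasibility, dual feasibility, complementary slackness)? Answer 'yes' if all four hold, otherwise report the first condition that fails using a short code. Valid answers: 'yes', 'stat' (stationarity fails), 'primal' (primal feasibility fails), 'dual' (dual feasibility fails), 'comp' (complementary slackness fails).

Gradient of f: grad f(x) = Q x + c = (0, 3)
Constraint values g_i(x) = a_i^T x - b_i:
  g_1((2, -1)) = -2
  g_2((2, -1)) = -4
Stationarity residual: grad f(x) + sum_i lambda_i a_i = (0, 0)
  -> stationarity OK
Primal feasibility (all g_i <= 0): OK
Dual feasibility (all lambda_i >= 0): OK
Complementary slackness (lambda_i * g_i(x) = 0 for all i): FAILS

Verdict: the first failing condition is complementary_slackness -> comp.

comp


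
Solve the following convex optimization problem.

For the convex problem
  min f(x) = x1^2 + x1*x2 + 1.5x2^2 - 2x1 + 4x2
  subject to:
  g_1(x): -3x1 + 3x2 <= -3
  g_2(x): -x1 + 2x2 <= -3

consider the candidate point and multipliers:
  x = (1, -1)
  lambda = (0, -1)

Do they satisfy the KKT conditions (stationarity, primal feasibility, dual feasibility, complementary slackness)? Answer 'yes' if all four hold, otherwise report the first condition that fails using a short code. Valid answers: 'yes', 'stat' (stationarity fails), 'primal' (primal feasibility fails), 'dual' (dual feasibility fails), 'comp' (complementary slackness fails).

Gradient of f: grad f(x) = Q x + c = (-1, 2)
Constraint values g_i(x) = a_i^T x - b_i:
  g_1((1, -1)) = -3
  g_2((1, -1)) = 0
Stationarity residual: grad f(x) + sum_i lambda_i a_i = (0, 0)
  -> stationarity OK
Primal feasibility (all g_i <= 0): OK
Dual feasibility (all lambda_i >= 0): FAILS
Complementary slackness (lambda_i * g_i(x) = 0 for all i): OK

Verdict: the first failing condition is dual_feasibility -> dual.

dual


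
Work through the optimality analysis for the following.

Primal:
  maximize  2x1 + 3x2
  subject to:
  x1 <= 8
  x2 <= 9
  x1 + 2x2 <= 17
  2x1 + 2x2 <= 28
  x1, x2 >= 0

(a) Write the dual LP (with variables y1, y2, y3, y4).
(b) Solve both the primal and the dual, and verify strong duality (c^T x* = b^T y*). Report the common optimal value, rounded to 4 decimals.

The standard primal-dual pair for 'max c^T x s.t. A x <= b, x >= 0' is:
  Dual:  min b^T y  s.t.  A^T y >= c,  y >= 0.

So the dual LP is:
  minimize  8y1 + 9y2 + 17y3 + 28y4
  subject to:
    y1 + y3 + 2y4 >= 2
    y2 + 2y3 + 2y4 >= 3
    y1, y2, y3, y4 >= 0

Solving the primal: x* = (8, 4.5).
  primal value c^T x* = 29.5.
Solving the dual: y* = (0.5, 0, 1.5, 0).
  dual value b^T y* = 29.5.
Strong duality: c^T x* = b^T y*. Confirmed.

29.5


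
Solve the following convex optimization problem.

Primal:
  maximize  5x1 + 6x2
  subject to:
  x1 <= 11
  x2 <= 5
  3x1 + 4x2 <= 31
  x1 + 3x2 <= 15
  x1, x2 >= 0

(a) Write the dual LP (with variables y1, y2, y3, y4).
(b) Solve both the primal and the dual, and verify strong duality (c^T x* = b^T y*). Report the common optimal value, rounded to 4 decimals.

The standard primal-dual pair for 'max c^T x s.t. A x <= b, x >= 0' is:
  Dual:  min b^T y  s.t.  A^T y >= c,  y >= 0.

So the dual LP is:
  minimize  11y1 + 5y2 + 31y3 + 15y4
  subject to:
    y1 + 3y3 + y4 >= 5
    y2 + 4y3 + 3y4 >= 6
    y1, y2, y3, y4 >= 0

Solving the primal: x* = (10.3333, 0).
  primal value c^T x* = 51.6667.
Solving the dual: y* = (0, 0, 1.6667, 0).
  dual value b^T y* = 51.6667.
Strong duality: c^T x* = b^T y*. Confirmed.

51.6667


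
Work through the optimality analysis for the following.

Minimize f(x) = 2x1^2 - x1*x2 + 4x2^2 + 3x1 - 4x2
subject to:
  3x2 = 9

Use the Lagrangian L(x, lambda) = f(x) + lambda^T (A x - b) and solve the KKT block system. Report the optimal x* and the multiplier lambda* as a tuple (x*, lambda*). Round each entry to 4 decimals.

Form the Lagrangian:
  L(x, lambda) = (1/2) x^T Q x + c^T x + lambda^T (A x - b)
Stationarity (grad_x L = 0): Q x + c + A^T lambda = 0.
Primal feasibility: A x = b.

This gives the KKT block system:
  [ Q   A^T ] [ x     ]   [-c ]
  [ A    0  ] [ lambda ] = [ b ]

Solving the linear system:
  x*      = (0, 3)
  lambda* = (-6.6667)
  f(x*)   = 24

x* = (0, 3), lambda* = (-6.6667)


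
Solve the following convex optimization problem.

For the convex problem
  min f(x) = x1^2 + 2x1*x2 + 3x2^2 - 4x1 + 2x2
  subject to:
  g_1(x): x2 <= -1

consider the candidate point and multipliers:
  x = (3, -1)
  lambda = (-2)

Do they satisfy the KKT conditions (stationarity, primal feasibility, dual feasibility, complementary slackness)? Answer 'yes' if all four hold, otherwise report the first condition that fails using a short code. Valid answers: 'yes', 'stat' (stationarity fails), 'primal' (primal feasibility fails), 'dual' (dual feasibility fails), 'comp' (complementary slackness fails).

Gradient of f: grad f(x) = Q x + c = (0, 2)
Constraint values g_i(x) = a_i^T x - b_i:
  g_1((3, -1)) = 0
Stationarity residual: grad f(x) + sum_i lambda_i a_i = (0, 0)
  -> stationarity OK
Primal feasibility (all g_i <= 0): OK
Dual feasibility (all lambda_i >= 0): FAILS
Complementary slackness (lambda_i * g_i(x) = 0 for all i): OK

Verdict: the first failing condition is dual_feasibility -> dual.

dual


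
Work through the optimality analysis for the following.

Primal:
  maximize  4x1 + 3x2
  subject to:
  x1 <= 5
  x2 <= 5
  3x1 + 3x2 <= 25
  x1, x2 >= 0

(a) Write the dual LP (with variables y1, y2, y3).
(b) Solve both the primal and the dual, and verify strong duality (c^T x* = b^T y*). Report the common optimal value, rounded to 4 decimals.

The standard primal-dual pair for 'max c^T x s.t. A x <= b, x >= 0' is:
  Dual:  min b^T y  s.t.  A^T y >= c,  y >= 0.

So the dual LP is:
  minimize  5y1 + 5y2 + 25y3
  subject to:
    y1 + 3y3 >= 4
    y2 + 3y3 >= 3
    y1, y2, y3 >= 0

Solving the primal: x* = (5, 3.3333).
  primal value c^T x* = 30.
Solving the dual: y* = (1, 0, 1).
  dual value b^T y* = 30.
Strong duality: c^T x* = b^T y*. Confirmed.

30


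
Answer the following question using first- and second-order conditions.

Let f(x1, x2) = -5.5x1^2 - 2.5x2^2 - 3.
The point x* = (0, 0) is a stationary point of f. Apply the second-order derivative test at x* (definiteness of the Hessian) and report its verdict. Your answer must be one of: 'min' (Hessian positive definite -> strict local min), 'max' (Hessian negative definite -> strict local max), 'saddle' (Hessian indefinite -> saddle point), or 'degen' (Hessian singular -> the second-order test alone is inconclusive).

Compute the Hessian H = grad^2 f:
  H = [[-11, 0], [0, -5]]
Verify stationarity: grad f(x*) = H x* + g = (0, 0).
Eigenvalues of H: -11, -5.
Both eigenvalues < 0, so H is negative definite -> x* is a strict local max.

max


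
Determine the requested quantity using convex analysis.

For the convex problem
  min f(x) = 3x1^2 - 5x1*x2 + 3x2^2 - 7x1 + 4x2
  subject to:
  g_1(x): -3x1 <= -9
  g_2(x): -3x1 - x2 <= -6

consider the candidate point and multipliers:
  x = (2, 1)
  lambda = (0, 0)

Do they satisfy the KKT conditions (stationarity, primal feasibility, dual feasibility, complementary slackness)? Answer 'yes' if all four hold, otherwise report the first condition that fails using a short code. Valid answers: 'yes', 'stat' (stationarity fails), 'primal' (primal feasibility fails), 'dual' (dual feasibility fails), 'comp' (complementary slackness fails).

Gradient of f: grad f(x) = Q x + c = (0, 0)
Constraint values g_i(x) = a_i^T x - b_i:
  g_1((2, 1)) = 3
  g_2((2, 1)) = -1
Stationarity residual: grad f(x) + sum_i lambda_i a_i = (0, 0)
  -> stationarity OK
Primal feasibility (all g_i <= 0): FAILS
Dual feasibility (all lambda_i >= 0): OK
Complementary slackness (lambda_i * g_i(x) = 0 for all i): OK

Verdict: the first failing condition is primal_feasibility -> primal.

primal


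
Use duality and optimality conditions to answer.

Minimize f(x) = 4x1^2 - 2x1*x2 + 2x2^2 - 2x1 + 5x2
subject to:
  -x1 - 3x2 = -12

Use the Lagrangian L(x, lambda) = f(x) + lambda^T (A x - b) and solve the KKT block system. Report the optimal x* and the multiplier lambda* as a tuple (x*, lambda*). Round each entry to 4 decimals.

Form the Lagrangian:
  L(x, lambda) = (1/2) x^T Q x + c^T x + lambda^T (A x - b)
Stationarity (grad_x L = 0): Q x + c + A^T lambda = 0.
Primal feasibility: A x = b.

This gives the KKT block system:
  [ Q   A^T ] [ x     ]   [-c ]
  [ A    0  ] [ lambda ] = [ b ]

Solving the linear system:
  x*      = (1.7386, 3.4205)
  lambda* = (5.0682)
  f(x*)   = 37.2216

x* = (1.7386, 3.4205), lambda* = (5.0682)


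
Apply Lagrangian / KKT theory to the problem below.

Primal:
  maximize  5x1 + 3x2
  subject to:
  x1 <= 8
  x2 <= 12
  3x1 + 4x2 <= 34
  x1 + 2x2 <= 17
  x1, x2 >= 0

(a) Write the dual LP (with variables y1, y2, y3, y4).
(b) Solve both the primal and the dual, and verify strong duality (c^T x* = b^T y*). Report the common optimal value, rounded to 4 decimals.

The standard primal-dual pair for 'max c^T x s.t. A x <= b, x >= 0' is:
  Dual:  min b^T y  s.t.  A^T y >= c,  y >= 0.

So the dual LP is:
  minimize  8y1 + 12y2 + 34y3 + 17y4
  subject to:
    y1 + 3y3 + y4 >= 5
    y2 + 4y3 + 2y4 >= 3
    y1, y2, y3, y4 >= 0

Solving the primal: x* = (8, 2.5).
  primal value c^T x* = 47.5.
Solving the dual: y* = (2.75, 0, 0.75, 0).
  dual value b^T y* = 47.5.
Strong duality: c^T x* = b^T y*. Confirmed.

47.5


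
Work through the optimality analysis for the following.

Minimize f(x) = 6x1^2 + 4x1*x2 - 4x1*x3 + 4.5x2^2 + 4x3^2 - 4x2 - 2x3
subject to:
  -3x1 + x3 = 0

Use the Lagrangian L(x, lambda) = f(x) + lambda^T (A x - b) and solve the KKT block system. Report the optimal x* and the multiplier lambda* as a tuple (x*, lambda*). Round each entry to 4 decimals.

Form the Lagrangian:
  L(x, lambda) = (1/2) x^T Q x + c^T x + lambda^T (A x - b)
Stationarity (grad_x L = 0): Q x + c + A^T lambda = 0.
Primal feasibility: A x = b.

This gives the KKT block system:
  [ Q   A^T ] [ x     ]   [-c ]
  [ A    0  ] [ lambda ] = [ b ]

Solving the linear system:
  x*      = (0.0725, 0.4122, 0.2176)
  lambda* = (0.5496)
  f(x*)   = -1.042

x* = (0.0725, 0.4122, 0.2176), lambda* = (0.5496)


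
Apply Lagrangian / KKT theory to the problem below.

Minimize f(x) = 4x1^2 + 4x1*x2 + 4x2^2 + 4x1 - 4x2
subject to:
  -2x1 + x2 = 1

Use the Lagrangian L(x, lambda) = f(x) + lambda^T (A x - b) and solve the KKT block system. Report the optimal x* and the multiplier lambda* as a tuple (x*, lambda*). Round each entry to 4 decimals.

Form the Lagrangian:
  L(x, lambda) = (1/2) x^T Q x + c^T x + lambda^T (A x - b)
Stationarity (grad_x L = 0): Q x + c + A^T lambda = 0.
Primal feasibility: A x = b.

This gives the KKT block system:
  [ Q   A^T ] [ x     ]   [-c ]
  [ A    0  ] [ lambda ] = [ b ]

Solving the linear system:
  x*      = (-0.2857, 0.4286)
  lambda* = (1.7143)
  f(x*)   = -2.2857

x* = (-0.2857, 0.4286), lambda* = (1.7143)


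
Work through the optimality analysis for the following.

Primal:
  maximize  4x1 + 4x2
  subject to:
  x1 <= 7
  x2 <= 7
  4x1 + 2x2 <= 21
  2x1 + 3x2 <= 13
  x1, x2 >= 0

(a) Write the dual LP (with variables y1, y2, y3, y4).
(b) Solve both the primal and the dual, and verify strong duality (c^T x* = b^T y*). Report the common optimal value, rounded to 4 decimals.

The standard primal-dual pair for 'max c^T x s.t. A x <= b, x >= 0' is:
  Dual:  min b^T y  s.t.  A^T y >= c,  y >= 0.

So the dual LP is:
  minimize  7y1 + 7y2 + 21y3 + 13y4
  subject to:
    y1 + 4y3 + 2y4 >= 4
    y2 + 2y3 + 3y4 >= 4
    y1, y2, y3, y4 >= 0

Solving the primal: x* = (4.625, 1.25).
  primal value c^T x* = 23.5.
Solving the dual: y* = (0, 0, 0.5, 1).
  dual value b^T y* = 23.5.
Strong duality: c^T x* = b^T y*. Confirmed.

23.5


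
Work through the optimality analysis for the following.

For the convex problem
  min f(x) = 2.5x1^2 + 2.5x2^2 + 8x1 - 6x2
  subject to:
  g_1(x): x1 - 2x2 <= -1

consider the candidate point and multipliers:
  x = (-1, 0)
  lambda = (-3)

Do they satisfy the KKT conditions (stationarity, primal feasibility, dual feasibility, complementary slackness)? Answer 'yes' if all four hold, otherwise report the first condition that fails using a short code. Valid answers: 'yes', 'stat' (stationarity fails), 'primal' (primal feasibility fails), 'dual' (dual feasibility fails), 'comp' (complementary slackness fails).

Gradient of f: grad f(x) = Q x + c = (3, -6)
Constraint values g_i(x) = a_i^T x - b_i:
  g_1((-1, 0)) = 0
Stationarity residual: grad f(x) + sum_i lambda_i a_i = (0, 0)
  -> stationarity OK
Primal feasibility (all g_i <= 0): OK
Dual feasibility (all lambda_i >= 0): FAILS
Complementary slackness (lambda_i * g_i(x) = 0 for all i): OK

Verdict: the first failing condition is dual_feasibility -> dual.

dual


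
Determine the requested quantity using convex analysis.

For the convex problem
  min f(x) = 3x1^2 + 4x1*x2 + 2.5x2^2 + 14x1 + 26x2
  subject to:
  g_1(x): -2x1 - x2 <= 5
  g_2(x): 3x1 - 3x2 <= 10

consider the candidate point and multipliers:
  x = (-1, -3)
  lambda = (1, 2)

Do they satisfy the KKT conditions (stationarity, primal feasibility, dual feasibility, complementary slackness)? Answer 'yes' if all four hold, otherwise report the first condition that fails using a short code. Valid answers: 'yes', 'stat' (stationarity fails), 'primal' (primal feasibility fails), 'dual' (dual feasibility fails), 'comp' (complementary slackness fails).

Gradient of f: grad f(x) = Q x + c = (-4, 7)
Constraint values g_i(x) = a_i^T x - b_i:
  g_1((-1, -3)) = 0
  g_2((-1, -3)) = -4
Stationarity residual: grad f(x) + sum_i lambda_i a_i = (0, 0)
  -> stationarity OK
Primal feasibility (all g_i <= 0): OK
Dual feasibility (all lambda_i >= 0): OK
Complementary slackness (lambda_i * g_i(x) = 0 for all i): FAILS

Verdict: the first failing condition is complementary_slackness -> comp.

comp


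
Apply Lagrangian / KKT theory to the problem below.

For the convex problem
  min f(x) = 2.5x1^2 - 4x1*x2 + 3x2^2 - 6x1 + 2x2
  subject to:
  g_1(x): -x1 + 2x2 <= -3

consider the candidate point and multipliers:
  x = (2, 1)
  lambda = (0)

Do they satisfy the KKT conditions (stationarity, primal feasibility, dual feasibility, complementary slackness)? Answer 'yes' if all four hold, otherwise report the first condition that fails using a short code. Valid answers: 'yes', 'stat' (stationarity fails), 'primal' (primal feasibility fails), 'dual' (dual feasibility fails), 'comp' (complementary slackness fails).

Gradient of f: grad f(x) = Q x + c = (0, 0)
Constraint values g_i(x) = a_i^T x - b_i:
  g_1((2, 1)) = 3
Stationarity residual: grad f(x) + sum_i lambda_i a_i = (0, 0)
  -> stationarity OK
Primal feasibility (all g_i <= 0): FAILS
Dual feasibility (all lambda_i >= 0): OK
Complementary slackness (lambda_i * g_i(x) = 0 for all i): OK

Verdict: the first failing condition is primal_feasibility -> primal.

primal


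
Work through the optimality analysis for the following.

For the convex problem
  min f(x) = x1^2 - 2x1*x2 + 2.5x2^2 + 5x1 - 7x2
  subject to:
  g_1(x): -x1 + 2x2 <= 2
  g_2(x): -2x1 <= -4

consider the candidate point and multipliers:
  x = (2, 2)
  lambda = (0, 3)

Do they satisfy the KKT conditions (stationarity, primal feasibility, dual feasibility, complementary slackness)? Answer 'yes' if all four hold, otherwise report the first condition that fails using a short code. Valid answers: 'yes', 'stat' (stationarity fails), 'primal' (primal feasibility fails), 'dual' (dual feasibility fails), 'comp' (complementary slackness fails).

Gradient of f: grad f(x) = Q x + c = (5, -1)
Constraint values g_i(x) = a_i^T x - b_i:
  g_1((2, 2)) = 0
  g_2((2, 2)) = 0
Stationarity residual: grad f(x) + sum_i lambda_i a_i = (-1, -1)
  -> stationarity FAILS
Primal feasibility (all g_i <= 0): OK
Dual feasibility (all lambda_i >= 0): OK
Complementary slackness (lambda_i * g_i(x) = 0 for all i): OK

Verdict: the first failing condition is stationarity -> stat.

stat


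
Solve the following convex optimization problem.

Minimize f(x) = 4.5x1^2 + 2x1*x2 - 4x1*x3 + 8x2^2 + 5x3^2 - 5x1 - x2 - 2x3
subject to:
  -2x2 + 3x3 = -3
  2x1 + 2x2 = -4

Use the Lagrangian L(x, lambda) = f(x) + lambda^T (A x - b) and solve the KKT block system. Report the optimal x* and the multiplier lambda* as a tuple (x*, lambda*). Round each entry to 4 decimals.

Form the Lagrangian:
  L(x, lambda) = (1/2) x^T Q x + c^T x + lambda^T (A x - b)
Stationarity (grad_x L = 0): Q x + c + A^T lambda = 0.
Primal feasibility: A x = b.

This gives the KKT block system:
  [ Q   A^T ] [ x     ]   [-c ]
  [ A    0  ] [ lambda ] = [ b ]

Solving the linear system:
  x*      = (-1.6318, -0.3682, -1.2455)
  lambda* = (2.6426, 7.7202)
  f(x*)   = 24.9134

x* = (-1.6318, -0.3682, -1.2455), lambda* = (2.6426, 7.7202)


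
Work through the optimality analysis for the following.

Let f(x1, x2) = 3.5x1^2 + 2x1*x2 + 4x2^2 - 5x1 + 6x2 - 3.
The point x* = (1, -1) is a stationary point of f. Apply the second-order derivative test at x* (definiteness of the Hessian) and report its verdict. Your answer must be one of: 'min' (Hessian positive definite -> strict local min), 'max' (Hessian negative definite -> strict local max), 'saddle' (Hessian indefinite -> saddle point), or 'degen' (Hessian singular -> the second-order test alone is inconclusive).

Compute the Hessian H = grad^2 f:
  H = [[7, 2], [2, 8]]
Verify stationarity: grad f(x*) = H x* + g = (0, 0).
Eigenvalues of H: 5.4384, 9.5616.
Both eigenvalues > 0, so H is positive definite -> x* is a strict local min.

min


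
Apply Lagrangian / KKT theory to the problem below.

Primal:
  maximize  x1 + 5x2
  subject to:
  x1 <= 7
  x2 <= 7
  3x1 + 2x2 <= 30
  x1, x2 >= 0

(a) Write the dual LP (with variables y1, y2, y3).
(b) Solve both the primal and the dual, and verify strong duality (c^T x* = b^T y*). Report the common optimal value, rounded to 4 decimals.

The standard primal-dual pair for 'max c^T x s.t. A x <= b, x >= 0' is:
  Dual:  min b^T y  s.t.  A^T y >= c,  y >= 0.

So the dual LP is:
  minimize  7y1 + 7y2 + 30y3
  subject to:
    y1 + 3y3 >= 1
    y2 + 2y3 >= 5
    y1, y2, y3 >= 0

Solving the primal: x* = (5.3333, 7).
  primal value c^T x* = 40.3333.
Solving the dual: y* = (0, 4.3333, 0.3333).
  dual value b^T y* = 40.3333.
Strong duality: c^T x* = b^T y*. Confirmed.

40.3333


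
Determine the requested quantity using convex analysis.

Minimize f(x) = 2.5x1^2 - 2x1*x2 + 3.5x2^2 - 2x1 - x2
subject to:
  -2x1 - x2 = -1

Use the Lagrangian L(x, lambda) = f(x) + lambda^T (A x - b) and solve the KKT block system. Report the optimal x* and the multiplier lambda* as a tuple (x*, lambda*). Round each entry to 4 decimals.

Form the Lagrangian:
  L(x, lambda) = (1/2) x^T Q x + c^T x + lambda^T (A x - b)
Stationarity (grad_x L = 0): Q x + c + A^T lambda = 0.
Primal feasibility: A x = b.

This gives the KKT block system:
  [ Q   A^T ] [ x     ]   [-c ]
  [ A    0  ] [ lambda ] = [ b ]

Solving the linear system:
  x*      = (0.3902, 0.2195)
  lambda* = (-0.2439)
  f(x*)   = -0.622

x* = (0.3902, 0.2195), lambda* = (-0.2439)


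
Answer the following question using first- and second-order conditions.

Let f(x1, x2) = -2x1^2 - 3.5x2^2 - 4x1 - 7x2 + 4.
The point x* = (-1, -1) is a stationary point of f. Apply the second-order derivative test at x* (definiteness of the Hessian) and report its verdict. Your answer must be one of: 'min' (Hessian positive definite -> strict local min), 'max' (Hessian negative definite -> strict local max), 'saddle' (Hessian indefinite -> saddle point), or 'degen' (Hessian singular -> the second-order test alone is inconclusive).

Compute the Hessian H = grad^2 f:
  H = [[-4, 0], [0, -7]]
Verify stationarity: grad f(x*) = H x* + g = (0, 0).
Eigenvalues of H: -7, -4.
Both eigenvalues < 0, so H is negative definite -> x* is a strict local max.

max


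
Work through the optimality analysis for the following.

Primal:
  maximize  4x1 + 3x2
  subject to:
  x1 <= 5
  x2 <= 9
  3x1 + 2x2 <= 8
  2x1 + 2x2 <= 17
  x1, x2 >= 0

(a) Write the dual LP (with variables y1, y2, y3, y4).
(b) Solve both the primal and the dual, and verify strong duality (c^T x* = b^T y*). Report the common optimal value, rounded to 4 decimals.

The standard primal-dual pair for 'max c^T x s.t. A x <= b, x >= 0' is:
  Dual:  min b^T y  s.t.  A^T y >= c,  y >= 0.

So the dual LP is:
  minimize  5y1 + 9y2 + 8y3 + 17y4
  subject to:
    y1 + 3y3 + 2y4 >= 4
    y2 + 2y3 + 2y4 >= 3
    y1, y2, y3, y4 >= 0

Solving the primal: x* = (0, 4).
  primal value c^T x* = 12.
Solving the dual: y* = (0, 0, 1.5, 0).
  dual value b^T y* = 12.
Strong duality: c^T x* = b^T y*. Confirmed.

12


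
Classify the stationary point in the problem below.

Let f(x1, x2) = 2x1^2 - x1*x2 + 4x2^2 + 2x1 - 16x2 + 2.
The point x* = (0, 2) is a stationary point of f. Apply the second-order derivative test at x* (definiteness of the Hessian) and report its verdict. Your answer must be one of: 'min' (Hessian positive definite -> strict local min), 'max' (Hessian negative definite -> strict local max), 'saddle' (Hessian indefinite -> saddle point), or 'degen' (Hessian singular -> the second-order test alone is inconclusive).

Compute the Hessian H = grad^2 f:
  H = [[4, -1], [-1, 8]]
Verify stationarity: grad f(x*) = H x* + g = (0, 0).
Eigenvalues of H: 3.7639, 8.2361.
Both eigenvalues > 0, so H is positive definite -> x* is a strict local min.

min


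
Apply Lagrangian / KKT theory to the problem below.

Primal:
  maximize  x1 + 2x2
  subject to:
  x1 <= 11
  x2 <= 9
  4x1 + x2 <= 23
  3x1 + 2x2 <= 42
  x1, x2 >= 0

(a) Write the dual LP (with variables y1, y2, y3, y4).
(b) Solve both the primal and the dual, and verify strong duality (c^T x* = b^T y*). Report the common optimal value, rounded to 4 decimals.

The standard primal-dual pair for 'max c^T x s.t. A x <= b, x >= 0' is:
  Dual:  min b^T y  s.t.  A^T y >= c,  y >= 0.

So the dual LP is:
  minimize  11y1 + 9y2 + 23y3 + 42y4
  subject to:
    y1 + 4y3 + 3y4 >= 1
    y2 + y3 + 2y4 >= 2
    y1, y2, y3, y4 >= 0

Solving the primal: x* = (3.5, 9).
  primal value c^T x* = 21.5.
Solving the dual: y* = (0, 1.75, 0.25, 0).
  dual value b^T y* = 21.5.
Strong duality: c^T x* = b^T y*. Confirmed.

21.5


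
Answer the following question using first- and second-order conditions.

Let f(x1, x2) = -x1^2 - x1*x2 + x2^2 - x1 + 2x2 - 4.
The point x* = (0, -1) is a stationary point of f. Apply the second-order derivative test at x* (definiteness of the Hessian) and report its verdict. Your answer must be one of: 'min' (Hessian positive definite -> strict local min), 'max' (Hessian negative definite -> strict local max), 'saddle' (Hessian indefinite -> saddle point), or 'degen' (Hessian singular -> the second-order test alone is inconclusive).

Compute the Hessian H = grad^2 f:
  H = [[-2, -1], [-1, 2]]
Verify stationarity: grad f(x*) = H x* + g = (0, 0).
Eigenvalues of H: -2.2361, 2.2361.
Eigenvalues have mixed signs, so H is indefinite -> x* is a saddle point.

saddle


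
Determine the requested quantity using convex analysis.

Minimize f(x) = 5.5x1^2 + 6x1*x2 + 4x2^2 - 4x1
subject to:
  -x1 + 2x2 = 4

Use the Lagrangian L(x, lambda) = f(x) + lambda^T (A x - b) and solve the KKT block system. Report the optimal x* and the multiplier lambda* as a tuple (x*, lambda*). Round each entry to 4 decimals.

Form the Lagrangian:
  L(x, lambda) = (1/2) x^T Q x + c^T x + lambda^T (A x - b)
Stationarity (grad_x L = 0): Q x + c + A^T lambda = 0.
Primal feasibility: A x = b.

This gives the KKT block system:
  [ Q   A^T ] [ x     ]   [-c ]
  [ A    0  ] [ lambda ] = [ b ]

Solving the linear system:
  x*      = (-0.8421, 1.5789)
  lambda* = (-3.7895)
  f(x*)   = 9.2632

x* = (-0.8421, 1.5789), lambda* = (-3.7895)


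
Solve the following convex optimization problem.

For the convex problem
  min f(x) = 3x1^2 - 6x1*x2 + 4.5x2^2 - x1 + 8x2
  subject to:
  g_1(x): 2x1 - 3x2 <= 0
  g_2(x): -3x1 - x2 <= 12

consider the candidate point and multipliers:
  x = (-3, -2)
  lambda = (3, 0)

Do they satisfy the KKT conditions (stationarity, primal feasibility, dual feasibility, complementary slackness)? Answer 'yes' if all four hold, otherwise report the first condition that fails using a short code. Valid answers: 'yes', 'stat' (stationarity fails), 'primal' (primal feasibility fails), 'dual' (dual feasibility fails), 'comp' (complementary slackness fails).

Gradient of f: grad f(x) = Q x + c = (-7, 8)
Constraint values g_i(x) = a_i^T x - b_i:
  g_1((-3, -2)) = 0
  g_2((-3, -2)) = -1
Stationarity residual: grad f(x) + sum_i lambda_i a_i = (-1, -1)
  -> stationarity FAILS
Primal feasibility (all g_i <= 0): OK
Dual feasibility (all lambda_i >= 0): OK
Complementary slackness (lambda_i * g_i(x) = 0 for all i): OK

Verdict: the first failing condition is stationarity -> stat.

stat


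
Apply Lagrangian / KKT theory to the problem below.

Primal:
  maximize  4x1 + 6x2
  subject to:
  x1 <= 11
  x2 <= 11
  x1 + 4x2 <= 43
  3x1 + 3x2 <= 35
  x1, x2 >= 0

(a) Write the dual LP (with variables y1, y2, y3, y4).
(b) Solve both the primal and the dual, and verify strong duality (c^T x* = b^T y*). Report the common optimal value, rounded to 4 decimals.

The standard primal-dual pair for 'max c^T x s.t. A x <= b, x >= 0' is:
  Dual:  min b^T y  s.t.  A^T y >= c,  y >= 0.

So the dual LP is:
  minimize  11y1 + 11y2 + 43y3 + 35y4
  subject to:
    y1 + y3 + 3y4 >= 4
    y2 + 4y3 + 3y4 >= 6
    y1, y2, y3, y4 >= 0

Solving the primal: x* = (1.2222, 10.4444).
  primal value c^T x* = 67.5556.
Solving the dual: y* = (0, 0, 0.6667, 1.1111).
  dual value b^T y* = 67.5556.
Strong duality: c^T x* = b^T y*. Confirmed.

67.5556


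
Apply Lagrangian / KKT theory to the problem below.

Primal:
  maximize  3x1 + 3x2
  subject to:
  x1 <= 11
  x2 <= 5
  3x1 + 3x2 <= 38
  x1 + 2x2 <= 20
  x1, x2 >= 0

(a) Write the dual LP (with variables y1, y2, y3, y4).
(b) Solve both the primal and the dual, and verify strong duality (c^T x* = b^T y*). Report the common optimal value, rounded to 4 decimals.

The standard primal-dual pair for 'max c^T x s.t. A x <= b, x >= 0' is:
  Dual:  min b^T y  s.t.  A^T y >= c,  y >= 0.

So the dual LP is:
  minimize  11y1 + 5y2 + 38y3 + 20y4
  subject to:
    y1 + 3y3 + y4 >= 3
    y2 + 3y3 + 2y4 >= 3
    y1, y2, y3, y4 >= 0

Solving the primal: x* = (11, 1.6667).
  primal value c^T x* = 38.
Solving the dual: y* = (0, 0, 1, 0).
  dual value b^T y* = 38.
Strong duality: c^T x* = b^T y*. Confirmed.

38


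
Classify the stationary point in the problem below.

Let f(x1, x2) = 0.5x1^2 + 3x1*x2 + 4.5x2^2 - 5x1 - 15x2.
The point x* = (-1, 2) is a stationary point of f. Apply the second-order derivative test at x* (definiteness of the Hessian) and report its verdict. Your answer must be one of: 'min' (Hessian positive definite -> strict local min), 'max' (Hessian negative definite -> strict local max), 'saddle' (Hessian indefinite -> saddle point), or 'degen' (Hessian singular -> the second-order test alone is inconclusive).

Compute the Hessian H = grad^2 f:
  H = [[1, 3], [3, 9]]
Verify stationarity: grad f(x*) = H x* + g = (0, 0).
Eigenvalues of H: 0, 10.
H has a zero eigenvalue (singular; positive semidefinite but not definite), so H is neither positive definite, negative definite, nor indefinite. The second-order test alone is inconclusive -> degen.
(Indeed, f is constant along the null direction of H through x*, so x* is not a strict local extremum.)

degen
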